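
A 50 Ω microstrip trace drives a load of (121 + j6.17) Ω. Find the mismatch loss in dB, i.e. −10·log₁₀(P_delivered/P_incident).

mismatch loss ≈ 0.827 dB

Γ = (71 + j6.17)/(171 + j6.17), |Γ| = 0.416
|Γ|² = 0.173, so P_del/P_inc = 1 − |Γ|² = 0.827
ML = −10·log₁₀(1 − |Γ|²)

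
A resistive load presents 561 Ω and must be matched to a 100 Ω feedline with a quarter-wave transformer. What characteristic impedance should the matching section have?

Z_qwt ≈ 237 Ω

Z_qwt = √(Z_0·R_L) = √(100 × 561) = √56100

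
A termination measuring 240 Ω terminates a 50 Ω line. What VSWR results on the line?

VSWR ≈ 4.8

Γ = (240 − 50)/(240 + 50) = 0.655
VSWR = (1 + 0.655)/(1 − 0.655)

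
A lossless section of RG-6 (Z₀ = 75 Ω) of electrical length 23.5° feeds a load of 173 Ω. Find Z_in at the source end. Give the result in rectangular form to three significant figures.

Z_in ≈ 103 − j70.2 Ω

tan(βl) = tan(23.5°) = 0.435
Z_in = Z_0·(Z_L + jZ_0·tanβl)/(Z_0 + jZ_L·tanβl)
     = 75·(173 + j32.6)/(75 + j75.2)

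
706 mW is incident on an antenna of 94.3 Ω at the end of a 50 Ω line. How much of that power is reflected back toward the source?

P_reflected ≈ 66.5 mW

Γ = (94.3 − 50)/(94.3 + 50) = 0.307
|Γ|² = 0.0942
P_refl = |Γ|²·P_inc = 66.5 mW, P_del = (1 − |Γ|²)·P_inc = 639 mW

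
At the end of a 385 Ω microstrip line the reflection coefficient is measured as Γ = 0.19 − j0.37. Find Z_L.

Z_L = Z_0·(1 + Γ)/(1 − Γ) = 385·(1.19 − j0.37)/(0.81 + j0.37)

Z_L ≈ 402 − j359 Ω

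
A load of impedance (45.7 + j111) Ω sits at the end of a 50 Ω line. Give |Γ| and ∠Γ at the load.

Γ ≈ 0.758 ∠ 43°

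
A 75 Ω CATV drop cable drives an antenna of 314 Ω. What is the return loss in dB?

RL ≈ 4.23 dB

Γ = (314 − 75)/(314 + 75) = 0.614
RL = −20·log₁₀|Γ| = −20·log₁₀(0.614)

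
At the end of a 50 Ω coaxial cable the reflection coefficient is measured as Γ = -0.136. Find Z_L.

Z_L = Z_0·(1 + Γ)/(1 − Γ) = 50·(0.864)/(1.14)

Z_L ≈ 38 Ω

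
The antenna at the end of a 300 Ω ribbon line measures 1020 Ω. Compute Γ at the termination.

Γ = (Z_L − Z_0)/(Z_L + Z_0) = (1020 − 300)/(1020 + 300) = 720/1320

Γ = 0.545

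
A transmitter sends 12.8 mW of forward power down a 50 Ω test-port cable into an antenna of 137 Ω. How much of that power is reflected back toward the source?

Γ = (137 − 50)/(137 + 50) = 0.465
|Γ|² = 0.216
P_refl = |Γ|²·P_inc = 2.77 mW, P_del = (1 − |Γ|²)·P_inc = 10 mW

P_reflected ≈ 2.77 mW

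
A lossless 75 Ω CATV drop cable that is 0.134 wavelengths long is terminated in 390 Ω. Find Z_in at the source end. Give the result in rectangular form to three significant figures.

Z_in ≈ 25.2 − j62.6 Ω

βl = 2π × 0.134 = 48.2°
tan(βl) = tan(48.2°) = 1.12
Z_in = Z_0·(Z_L + jZ_0·tanβl)/(Z_0 + jZ_L·tanβl)
     = 75·(390 + j84)/(75 + j437)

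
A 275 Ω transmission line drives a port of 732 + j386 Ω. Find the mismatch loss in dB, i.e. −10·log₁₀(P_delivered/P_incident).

mismatch loss ≈ 1.6 dB

Γ = (457 + j386)/(1007 + j386), |Γ| = 0.555
|Γ|² = 0.308, so P_del/P_inc = 1 − |Γ|² = 0.692
ML = −10·log₁₀(1 − |Γ|²)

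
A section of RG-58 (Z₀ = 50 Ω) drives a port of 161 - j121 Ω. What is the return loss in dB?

RL ≈ 3.41 dB

Γ = (111 − j121)/(211 − j121), |Γ| = 0.675
RL = −20·log₁₀|Γ| = −20·log₁₀(0.675)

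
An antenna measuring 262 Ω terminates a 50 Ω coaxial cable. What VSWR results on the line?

VSWR ≈ 5.24

For a purely resistive load, VSWR = R_L/Z_0 or Z_0/R_L (whichever > 1) = 262/50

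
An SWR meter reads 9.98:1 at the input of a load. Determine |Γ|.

|Γ| = (S − 1)/(S + 1) = (9.98 − 1)/(9.98 + 1) = 8.98/11

|Γ| ≈ 0.818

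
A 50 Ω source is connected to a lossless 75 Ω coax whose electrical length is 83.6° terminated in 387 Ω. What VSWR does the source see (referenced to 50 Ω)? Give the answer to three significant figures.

tan(βl) = 8.92
Z_in = Z_0·(Z_L + jZ_0·tanβl)/(Z_0 + jZ_L·tanβl) = 14.7 − j8.09 Ω
Γ_s = (Z_in − Z_s)/(Z_in + Z_s) = (-35.3 − j8.09)/(64.7 − j8.09), |Γ_s| = 0.555
VSWR = (1 + |Γ_s|)/(1 − |Γ_s|)

VSWR ≈ 3.5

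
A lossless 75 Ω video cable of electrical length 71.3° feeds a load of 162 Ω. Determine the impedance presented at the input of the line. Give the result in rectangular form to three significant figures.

Z_in ≈ 37.8 − j19.5 Ω

tan(βl) = tan(71.3°) = 2.95
Z_in = Z_0·(Z_L + jZ_0·tanβl)/(Z_0 + jZ_L·tanβl)
     = 75·(162 + j222)/(75 + j479)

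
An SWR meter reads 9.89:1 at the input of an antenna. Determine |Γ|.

|Γ| = (S − 1)/(S + 1) = (9.89 − 1)/(9.89 + 1) = 8.89/10.9

|Γ| ≈ 0.816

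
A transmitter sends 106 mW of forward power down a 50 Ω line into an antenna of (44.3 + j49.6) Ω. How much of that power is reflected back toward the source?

P_reflected ≈ 23.3 mW

|Γ| = |(-5.7 + j49.6)/(94.3 + j49.6)| = 0.469
|Γ|² = 0.22
P_refl = |Γ|²·P_inc = 23.3 mW, P_del = (1 − |Γ|²)·P_inc = 82.7 mW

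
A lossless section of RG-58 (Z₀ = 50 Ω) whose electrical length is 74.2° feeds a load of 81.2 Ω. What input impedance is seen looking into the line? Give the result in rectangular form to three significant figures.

tan(βl) = tan(74.2°) = 3.53
Z_in = Z_0·(Z_L + jZ_0·tanβl)/(Z_0 + jZ_L·tanβl)
     = 50·(81.2 + j177)/(50 + j287)

Z_in ≈ 32.3 − j8.53 Ω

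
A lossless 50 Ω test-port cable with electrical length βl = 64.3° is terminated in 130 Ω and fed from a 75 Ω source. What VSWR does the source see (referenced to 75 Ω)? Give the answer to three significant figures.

VSWR ≈ 3.53

tan(βl) = 2.08
Z_in = Z_0·(Z_L + jZ_0·tanβl)/(Z_0 + jZ_L·tanβl) = 22.9 − j19.8 Ω
Γ_s = (Z_in − Z_s)/(Z_in + Z_s) = (-52.1 − j19.8)/(97.9 − j19.8), |Γ_s| = 0.558
VSWR = (1 + |Γ_s|)/(1 − |Γ_s|)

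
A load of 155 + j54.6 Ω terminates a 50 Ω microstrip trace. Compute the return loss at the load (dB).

Γ = (105 + j54.6)/(205 + j54.6), |Γ| = 0.558
RL = −20·log₁₀|Γ| = −20·log₁₀(0.558)

RL ≈ 5.07 dB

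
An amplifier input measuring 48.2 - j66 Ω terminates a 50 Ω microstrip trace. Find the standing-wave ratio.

VSWR ≈ 3.53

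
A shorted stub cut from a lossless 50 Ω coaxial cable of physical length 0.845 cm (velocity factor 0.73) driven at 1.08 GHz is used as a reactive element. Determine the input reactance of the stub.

λ = v/f = 0.73·c / 1.08 GHz = 0.203 m
βl = 2π·l/λ = 2π × 0.0417 = 15°
tan(βl) = 0.268
For a shorted stub, Z_in = jZ_0·tan(βl)

X_in ≈ 13.4 Ω (inductive)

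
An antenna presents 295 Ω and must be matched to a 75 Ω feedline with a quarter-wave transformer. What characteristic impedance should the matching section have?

Z_qwt = √(Z_0·R_L) = √(75 × 295) = √22120

Z_qwt ≈ 149 Ω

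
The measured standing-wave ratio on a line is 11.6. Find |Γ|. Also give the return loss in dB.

|Γ| ≈ 0.841; return loss ≈ 1.5 dB

|Γ| = (S − 1)/(S + 1) = (11.6 − 1)/(11.6 + 1) = 10.6/12.6
RL = −20·log₁₀|Γ| = −20·log₁₀(0.841)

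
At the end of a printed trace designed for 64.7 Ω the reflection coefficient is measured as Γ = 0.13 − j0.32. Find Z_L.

Z_L = Z_0·(1 + Γ)/(1 − Γ) = 64.7·(1.13 − j0.32)/(0.87 + j0.32)

Z_L ≈ 66.3 − j48.2 Ω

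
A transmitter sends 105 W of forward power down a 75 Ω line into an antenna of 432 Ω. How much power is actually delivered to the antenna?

Γ = (432 − 75)/(432 + 75) = 0.704
|Γ|² = 0.496
P_refl = |Γ|²·P_inc = 52.1 W, P_del = (1 − |Γ|²)·P_inc = 52.9 W

P_delivered ≈ 52.9 W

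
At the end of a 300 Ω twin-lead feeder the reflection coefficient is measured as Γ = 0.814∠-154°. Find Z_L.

Z_L = Z_0·(1 + Γ)/(1 − Γ) = 300·(0.268 − j0.357)/(1.73 + j0.357)

Z_L ≈ 32.4 − j68.5 Ω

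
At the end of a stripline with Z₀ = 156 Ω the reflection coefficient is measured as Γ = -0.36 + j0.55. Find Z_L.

Z_L ≈ 41.2 + j79.7 Ω

Z_L = Z_0·(1 + Γ)/(1 − Γ) = 156·(0.64 + j0.55)/(1.36 − j0.55)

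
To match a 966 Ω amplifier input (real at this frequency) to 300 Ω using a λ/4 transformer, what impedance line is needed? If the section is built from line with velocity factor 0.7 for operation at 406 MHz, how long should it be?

Z_qwt ≈ 538 Ω; length ≈ 12.9 cm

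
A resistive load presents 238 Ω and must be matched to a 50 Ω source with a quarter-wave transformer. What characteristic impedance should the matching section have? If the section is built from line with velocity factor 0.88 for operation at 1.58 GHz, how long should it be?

Z_qwt ≈ 109 Ω; length ≈ 4.18 cm

Z_qwt = √(Z_0·R_L) = √(50 × 238) = √11900
λ = 0.88·c/f = 0.167 m, so l = λ/4 = 0.0418 m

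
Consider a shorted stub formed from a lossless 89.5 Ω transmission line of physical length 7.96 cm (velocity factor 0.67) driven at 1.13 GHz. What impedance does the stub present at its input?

Z_in ≈ −j30.6 Ω

λ = v/f = 0.67·c / 1.13 GHz = 0.178 m
βl = 2π·l/λ = 2π × 0.448 = 161°
tan(βl) = -0.342
For a shorted stub, Z_in = jZ_0·tan(βl)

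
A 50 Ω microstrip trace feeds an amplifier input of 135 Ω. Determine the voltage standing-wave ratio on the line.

Γ = (135 − 50)/(135 + 50) = 0.459
VSWR = (1 + 0.459)/(1 − 0.459)

VSWR ≈ 2.7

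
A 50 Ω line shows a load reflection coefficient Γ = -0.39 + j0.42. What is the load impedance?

Z_L ≈ 15.9 + j19.9 Ω

Z_L = Z_0·(1 + Γ)/(1 − Γ) = 50·(0.61 + j0.42)/(1.39 − j0.42)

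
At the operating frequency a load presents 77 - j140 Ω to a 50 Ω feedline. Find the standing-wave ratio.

VSWR ≈ 7.14

Γ = (Z_L − Z_0)/(Z_L + Z_0) = (27 − j140)/(127 − j140)
|Γ| = 143/189 = 0.754
VSWR = (1 + |Γ|)/(1 − |Γ|) = 1.75/0.246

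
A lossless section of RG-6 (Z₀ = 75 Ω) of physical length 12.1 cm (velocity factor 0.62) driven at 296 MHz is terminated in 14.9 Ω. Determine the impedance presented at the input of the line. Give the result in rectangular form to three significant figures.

λ = v/f = 0.62·c / 296 MHz = 0.628 m
βl = 2π·l/λ = 2π × 0.193 = 69.3°
tan(βl) = tan(69.3°) = 2.65
Z_in = Z_0·(Z_L + jZ_0·tanβl)/(Z_0 + jZ_L·tanβl)
     = 75·(14.9 + j199)/(75 + j39.5)

Z_in ≈ 93.6 + j149 Ω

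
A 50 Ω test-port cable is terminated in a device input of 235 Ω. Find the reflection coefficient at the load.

Γ = 0.649

Γ = (Z_L − Z_0)/(Z_L + Z_0) = (235 − 50)/(235 + 50) = 185/285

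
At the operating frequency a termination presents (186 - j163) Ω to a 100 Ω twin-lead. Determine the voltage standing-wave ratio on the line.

VSWR ≈ 3.54

Γ = (Z_L − Z_0)/(Z_L + Z_0) = (86 − j163)/(286 − j163)
|Γ| = 184/329 = 0.56
VSWR = (1 + |Γ|)/(1 − |Γ|) = 1.56/0.44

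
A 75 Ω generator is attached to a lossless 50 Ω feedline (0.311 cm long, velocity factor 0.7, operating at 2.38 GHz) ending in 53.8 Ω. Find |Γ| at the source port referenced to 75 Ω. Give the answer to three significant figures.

λ = v/f = 0.7·c / 2.38 GHz = 0.0882 m
βl = 2π·l/λ = 2π × 0.0352 = 12.7°
tan(βl) = 0.225
Z_in = Z_0·(Z_L + jZ_0·tanβl)/(Z_0 + jZ_L·tanβl) = 53.4 − j1.68 Ω
Γ_s = (Z_in − Z_s)/(Z_in + Z_s) = (-21.6 − j1.68)/(128 − j1.68), |Γ_s| = 0.169

|Γ| ≈ 0.169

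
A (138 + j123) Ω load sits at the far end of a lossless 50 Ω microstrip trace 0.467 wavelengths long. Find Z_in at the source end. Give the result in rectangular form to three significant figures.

Z_in ≈ 54.6 + j95 Ω

βl = 2π × 0.467 = 168°
tan(βl) = tan(168°) = -0.21
Z_in = Z_0·(Z_L + jZ_0·tanβl)/(Z_0 + jZ_L·tanβl)
     = 50·(138 + j112)/(75.9 − j29)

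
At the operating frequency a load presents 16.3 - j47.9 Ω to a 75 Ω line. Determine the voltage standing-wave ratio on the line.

VSWR ≈ 6.54

Γ = (Z_L − Z_0)/(Z_L + Z_0) = (-58.7 − j47.9)/(91.3 − j47.9)
|Γ| = 75.8/103 = 0.735
VSWR = (1 + |Γ|)/(1 − |Γ|) = 1.73/0.265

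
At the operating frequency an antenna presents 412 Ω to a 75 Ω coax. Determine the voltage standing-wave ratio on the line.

VSWR ≈ 5.49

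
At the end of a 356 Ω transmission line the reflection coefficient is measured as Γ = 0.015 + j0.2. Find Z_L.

Z_L ≈ 338 + j141 Ω

Z_L = Z_0·(1 + Γ)/(1 − Γ) = 356·(1.01 + j0.2)/(0.985 − j0.2)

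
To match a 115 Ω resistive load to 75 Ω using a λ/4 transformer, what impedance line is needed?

Z_qwt ≈ 92.9 Ω

Z_qwt = √(Z_0·R_L) = √(75 × 115) = √8625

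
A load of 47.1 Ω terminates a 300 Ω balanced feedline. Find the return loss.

RL ≈ 2.75 dB

Γ = (47.1 − 300)/(47.1 + 300) = -0.729
RL = −20·log₁₀|Γ| = −20·log₁₀(0.729)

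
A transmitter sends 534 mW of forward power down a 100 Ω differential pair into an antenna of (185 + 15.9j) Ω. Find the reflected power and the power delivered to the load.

|Γ| = |(85 + j15.9)/(285 + j15.9)| = 0.303
|Γ|² = 0.0918
P_refl = |Γ|²·P_inc = 49 mW, P_del = (1 − |Γ|²)·P_inc = 485 mW

P_reflected ≈ 49 mW; P_delivered ≈ 485 mW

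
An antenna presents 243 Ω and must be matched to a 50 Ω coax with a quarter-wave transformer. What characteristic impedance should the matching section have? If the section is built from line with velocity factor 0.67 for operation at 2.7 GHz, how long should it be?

Z_qwt = √(Z_0·R_L) = √(50 × 243) = √12150
λ = 0.67·c/f = 0.0744 m, so l = λ/4 = 0.0186 m

Z_qwt ≈ 110 Ω; length ≈ 1.86 cm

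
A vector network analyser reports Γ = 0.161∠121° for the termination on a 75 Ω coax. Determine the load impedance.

Z_L ≈ 61.3 + j17.4 Ω

Z_L = Z_0·(1 + Γ)/(1 − Γ) = 75·(0.917 + j0.138)/(1.08 − j0.138)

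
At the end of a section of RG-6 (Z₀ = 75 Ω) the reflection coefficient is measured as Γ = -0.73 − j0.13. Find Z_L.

Z_L ≈ 11.2 − j6.48 Ω

Z_L = Z_0·(1 + Γ)/(1 − Γ) = 75·(0.27 − j0.13)/(1.73 + j0.13)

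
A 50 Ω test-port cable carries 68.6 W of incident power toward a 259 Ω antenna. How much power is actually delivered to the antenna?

Γ = (259 − 50)/(259 + 50) = 0.676
|Γ|² = 0.457
P_refl = |Γ|²·P_inc = 31.4 W, P_del = (1 − |Γ|²)·P_inc = 37.2 W

P_delivered ≈ 37.2 W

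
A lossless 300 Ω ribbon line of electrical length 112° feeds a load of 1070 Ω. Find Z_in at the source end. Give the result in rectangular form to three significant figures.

tan(βl) = tan(112°) = -2.48
Z_in = Z_0·(Z_L + jZ_0·tanβl)/(Z_0 + jZ_L·tanβl)
     = 300·(1070 − j743)/(300 − j2650)

Z_in ≈ 96.6 + j110 Ω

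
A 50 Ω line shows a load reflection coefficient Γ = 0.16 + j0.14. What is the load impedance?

Z_L ≈ 65.8 + j19.3 Ω

Z_L = Z_0·(1 + Γ)/(1 − Γ) = 50·(1.16 + j0.14)/(0.84 − j0.14)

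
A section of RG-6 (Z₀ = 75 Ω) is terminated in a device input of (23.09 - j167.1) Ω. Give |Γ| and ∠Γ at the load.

Γ = (Z_L − Z_0)/(Z_L + Z_0) = (-51.91 − j167.1)/(98.09 − j167.1)
|Γ| = 175/194 = 0.903

Γ ≈ 0.903 ∠ -47.7°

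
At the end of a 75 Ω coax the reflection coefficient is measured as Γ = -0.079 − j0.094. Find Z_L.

Z_L ≈ 63 − j12 Ω

Z_L = Z_0·(1 + Γ)/(1 − Γ) = 75·(0.921 − j0.094)/(1.08 + j0.094)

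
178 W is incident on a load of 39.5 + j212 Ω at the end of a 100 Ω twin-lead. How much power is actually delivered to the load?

|Γ| = |(-60.5 + j212)/(139.5 + j212)| = 0.869
|Γ|² = 0.755
P_refl = |Γ|²·P_inc = 134 W, P_del = (1 − |Γ|²)·P_inc = 43.7 W

P_delivered ≈ 43.7 W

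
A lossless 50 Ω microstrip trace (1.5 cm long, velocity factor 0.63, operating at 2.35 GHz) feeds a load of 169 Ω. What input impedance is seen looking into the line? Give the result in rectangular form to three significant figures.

λ = v/f = 0.63·c / 2.35 GHz = 0.0804 m
βl = 2π·l/λ = 2π × 0.187 = 67.1°
tan(βl) = tan(67.1°) = 2.37
Z_in = Z_0·(Z_L + jZ_0·tanβl)/(Z_0 + jZ_L·tanβl)
     = 50·(169 + j119)/(50 + j401)

Z_in ≈ 17.2 − j18.9 Ω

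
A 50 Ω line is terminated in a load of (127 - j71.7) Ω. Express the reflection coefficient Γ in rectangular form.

Γ ≈ 0.515 − j0.197

Γ = (Z_L − Z_0)/(Z_L + Z_0) = (77 − j71.7)/(177 − j71.7)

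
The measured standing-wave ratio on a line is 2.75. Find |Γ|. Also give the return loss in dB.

|Γ| = (S − 1)/(S + 1) = (2.75 − 1)/(2.75 + 1) = 1.75/3.75
RL = −20·log₁₀|Γ| = −20·log₁₀(0.467)

|Γ| ≈ 0.467; return loss ≈ 6.62 dB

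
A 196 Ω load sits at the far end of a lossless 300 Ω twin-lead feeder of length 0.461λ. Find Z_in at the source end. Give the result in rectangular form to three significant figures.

Z_in ≈ 203 − j41.9 Ω

βl = 2π × 0.461 = 166°
tan(βl) = tan(166°) = -0.25
Z_in = Z_0·(Z_L + jZ_0·tanβl)/(Z_0 + jZ_L·tanβl)
     = 300·(196 − j75)/(300 − j49)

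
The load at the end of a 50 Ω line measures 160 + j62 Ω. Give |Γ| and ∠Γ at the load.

Γ ≈ 0.577 ∠ 13°

Γ = (Z_L − Z_0)/(Z_L + Z_0) = (110 + j62)/(210 + j62)
|Γ| = 126/219 = 0.577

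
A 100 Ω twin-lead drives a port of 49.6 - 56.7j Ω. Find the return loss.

RL ≈ 6.48 dB

Γ = (-50.4 − j56.7)/(149.6 − j56.7), |Γ| = 0.474
RL = −20·log₁₀|Γ| = −20·log₁₀(0.474)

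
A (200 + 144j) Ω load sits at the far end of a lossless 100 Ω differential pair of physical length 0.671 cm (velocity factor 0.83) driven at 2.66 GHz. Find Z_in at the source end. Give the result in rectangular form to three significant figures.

Z_in ≈ 240 − j131 Ω

λ = v/f = 0.83·c / 2.66 GHz = 0.0936 m
βl = 2π·l/λ = 2π × 0.0717 = 25.8°
tan(βl) = tan(25.8°) = 0.484
Z_in = Z_0·(Z_L + jZ_0·tanβl)/(Z_0 + jZ_L·tanβl)
     = 100·(200 + j192)/(30.4 + j96.7)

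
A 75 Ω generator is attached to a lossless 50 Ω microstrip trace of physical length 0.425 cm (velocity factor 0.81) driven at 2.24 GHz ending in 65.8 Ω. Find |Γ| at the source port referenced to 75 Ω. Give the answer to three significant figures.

|Γ| ≈ 0.105

λ = v/f = 0.81·c / 2.24 GHz = 0.108 m
βl = 2π·l/λ = 2π × 0.0392 = 14.1°
tan(βl) = 0.251
Z_in = Z_0·(Z_L + jZ_0·tanβl)/(Z_0 + jZ_L·tanβl) = 63.1 − j8.29 Ω
Γ_s = (Z_in − Z_s)/(Z_in + Z_s) = (-11.9 − j8.29)/(138 − j8.29), |Γ_s| = 0.105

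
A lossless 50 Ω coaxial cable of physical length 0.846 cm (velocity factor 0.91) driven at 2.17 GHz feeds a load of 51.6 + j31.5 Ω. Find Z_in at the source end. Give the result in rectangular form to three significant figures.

Z_in ≈ 85.1 + j20.2 Ω

λ = v/f = 0.91·c / 2.17 GHz = 0.126 m
βl = 2π·l/λ = 2π × 0.0672 = 24.2°
tan(βl) = tan(24.2°) = 0.45
Z_in = Z_0·(Z_L + jZ_0·tanβl)/(Z_0 + jZ_L·tanβl)
     = 50·(51.6 + j54)/(35.8 + j23.2)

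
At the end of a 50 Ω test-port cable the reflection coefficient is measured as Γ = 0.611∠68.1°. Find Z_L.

Z_L = Z_0·(1 + Γ)/(1 − Γ) = 50·(1.23 + j0.567)/(0.772 − j0.567)

Z_L ≈ 34.2 + j61.8 Ω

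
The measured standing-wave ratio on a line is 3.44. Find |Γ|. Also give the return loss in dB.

|Γ| ≈ 0.55; return loss ≈ 5.2 dB

|Γ| = (S − 1)/(S + 1) = (3.44 − 1)/(3.44 + 1) = 2.44/4.44
RL = −20·log₁₀|Γ| = −20·log₁₀(0.55)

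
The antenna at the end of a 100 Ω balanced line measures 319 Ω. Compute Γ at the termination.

Γ = (Z_L − Z_0)/(Z_L + Z_0) = (319 − 100)/(319 + 100) = 219/419

Γ = 0.523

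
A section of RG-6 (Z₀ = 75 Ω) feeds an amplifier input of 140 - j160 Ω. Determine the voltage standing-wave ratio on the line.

Γ = (Z_L − Z_0)/(Z_L + Z_0) = (65 − j160)/(215 − j160)
|Γ| = 173/268 = 0.644
VSWR = (1 + |Γ|)/(1 − |Γ|) = 1.64/0.356

VSWR ≈ 4.62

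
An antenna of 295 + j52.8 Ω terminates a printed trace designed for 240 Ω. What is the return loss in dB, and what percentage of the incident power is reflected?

Γ = (55 + j52.8)/(535 + j52.8), |Γ| = 0.142
RL = −20·log₁₀(0.142) = 17 dB
P_refl/P_inc = |Γ|² = 0.0201

RL ≈ 17 dB; 2.01% of incident power reflected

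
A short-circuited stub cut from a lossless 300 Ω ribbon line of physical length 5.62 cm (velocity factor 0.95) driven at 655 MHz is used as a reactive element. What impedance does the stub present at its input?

Z_in ≈ +j316 Ω

λ = v/f = 0.95·c / 655 MHz = 0.435 m
βl = 2π·l/λ = 2π × 0.129 = 46.5°
tan(βl) = 1.05
For a short-circuited stub, Z_in = jZ_0·tan(βl)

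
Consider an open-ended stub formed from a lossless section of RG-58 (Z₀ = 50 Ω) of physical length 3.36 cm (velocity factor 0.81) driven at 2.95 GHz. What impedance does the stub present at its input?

Z_in ≈ +j76.5 Ω

λ = v/f = 0.81·c / 2.95 GHz = 0.0824 m
βl = 2π·l/λ = 2π × 0.408 = 147°
tan(βl) = -0.653
For an open-ended stub, Z_in = −jZ_0·cot(βl) = −jZ_0/tan(βl)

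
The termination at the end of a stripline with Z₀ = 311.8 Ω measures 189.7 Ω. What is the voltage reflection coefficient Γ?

Γ = -0.243

Γ = (Z_L − Z_0)/(Z_L + Z_0) = (189.7 − 311.8)/(189.7 + 311.8) = -122.1/501.5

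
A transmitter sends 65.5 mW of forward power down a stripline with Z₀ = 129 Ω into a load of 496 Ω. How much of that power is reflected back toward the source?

Γ = (496 − 129)/(496 + 129) = 0.587
|Γ|² = 0.345
P_refl = |Γ|²·P_inc = 22.6 mW, P_del = (1 − |Γ|²)·P_inc = 42.9 mW

P_reflected ≈ 22.6 mW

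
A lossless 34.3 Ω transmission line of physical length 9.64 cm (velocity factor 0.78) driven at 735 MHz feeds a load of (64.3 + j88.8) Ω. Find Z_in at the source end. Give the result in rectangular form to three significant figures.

Z_in ≈ 5.94 + j2.53 Ω

λ = v/f = 0.78·c / 735 MHz = 0.318 m
βl = 2π·l/λ = 2π × 0.303 = 109°
tan(βl) = tan(109°) = -2.9
Z_in = Z_0·(Z_L + jZ_0·tanβl)/(Z_0 + jZ_L·tanβl)
     = 34.3·(64.3 − j10.8)/(292 − j187)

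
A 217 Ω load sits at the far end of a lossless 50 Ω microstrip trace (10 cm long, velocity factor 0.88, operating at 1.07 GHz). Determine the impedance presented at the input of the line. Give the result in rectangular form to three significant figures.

λ = v/f = 0.88·c / 1.07 GHz = 0.247 m
βl = 2π·l/λ = 2π × 0.405 = 146°
tan(βl) = tan(146°) = -0.677
Z_in = Z_0·(Z_L + jZ_0·tanβl)/(Z_0 + jZ_L·tanβl)
     = 50·(217 − j33.8)/(50 − j147)

Z_in ≈ 32.9 + j62.7 Ω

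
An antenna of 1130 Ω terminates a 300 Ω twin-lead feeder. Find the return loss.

Γ = (1130 − 300)/(1130 + 300) = 0.58
RL = −20·log₁₀|Γ| = −20·log₁₀(0.58)

RL ≈ 4.73 dB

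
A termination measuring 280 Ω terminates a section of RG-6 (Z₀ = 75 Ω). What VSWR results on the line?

Γ = (280 − 75)/(280 + 75) = 0.577
VSWR = (1 + 0.577)/(1 − 0.577)

VSWR ≈ 3.73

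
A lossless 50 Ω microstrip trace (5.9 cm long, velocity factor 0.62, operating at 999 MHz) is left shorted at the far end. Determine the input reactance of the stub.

X_in ≈ -112 Ω (capacitive)

λ = v/f = 0.62·c / 999 MHz = 0.186 m
βl = 2π·l/λ = 2π × 0.317 = 114°
tan(βl) = -2.24
For a shorted stub, Z_in = jZ_0·tan(βl)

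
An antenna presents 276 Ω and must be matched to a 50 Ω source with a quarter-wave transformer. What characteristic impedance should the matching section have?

Z_qwt ≈ 117 Ω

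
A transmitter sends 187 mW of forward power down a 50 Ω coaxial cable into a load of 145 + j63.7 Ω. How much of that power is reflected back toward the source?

|Γ| = |(95 + j63.7)/(195 + j63.7)| = 0.558
|Γ|² = 0.311
P_refl = |Γ|²·P_inc = 58.1 mW, P_del = (1 − |Γ|²)·P_inc = 129 mW

P_reflected ≈ 58.1 mW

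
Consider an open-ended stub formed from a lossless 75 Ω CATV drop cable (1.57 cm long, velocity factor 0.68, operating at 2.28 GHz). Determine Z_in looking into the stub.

Z_in ≈ −j37.9 Ω

λ = v/f = 0.68·c / 2.28 GHz = 0.0895 m
βl = 2π·l/λ = 2π × 0.175 = 63.2°
tan(βl) = 1.98
For an open-ended stub, Z_in = −jZ_0·cot(βl) = −jZ_0/tan(βl)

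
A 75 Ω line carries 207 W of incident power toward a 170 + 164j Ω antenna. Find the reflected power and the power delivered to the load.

|Γ| = |(95 + j164)/(245 + j164)| = 0.643
|Γ|² = 0.413
P_refl = |Γ|²·P_inc = 85.5 W, P_del = (1 − |Γ|²)·P_inc = 121 W

P_reflected ≈ 85.5 W; P_delivered ≈ 121 W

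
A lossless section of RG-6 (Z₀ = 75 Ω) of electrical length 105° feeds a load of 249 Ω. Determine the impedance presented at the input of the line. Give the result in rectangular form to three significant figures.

Z_in ≈ 24.1 + j18.2 Ω

tan(βl) = tan(105°) = -3.73
Z_in = Z_0·(Z_L + jZ_0·tanβl)/(Z_0 + jZ_L·tanβl)
     = 75·(249 − j280)/(75 − j929)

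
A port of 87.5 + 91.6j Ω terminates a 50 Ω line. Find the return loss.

Γ = (37.5 + j91.6)/(137.5 + j91.6), |Γ| = 0.599
RL = −20·log₁₀|Γ| = −20·log₁₀(0.599)

RL ≈ 4.45 dB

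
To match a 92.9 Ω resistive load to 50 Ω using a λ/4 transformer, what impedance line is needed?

Z_qwt ≈ 68.2 Ω

Z_qwt = √(Z_0·R_L) = √(50 × 92.9) = √4645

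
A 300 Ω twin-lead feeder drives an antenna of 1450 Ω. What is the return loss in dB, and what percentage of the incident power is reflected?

RL ≈ 3.65 dB; 43.2% of incident power reflected

Γ = (1450 − 300)/(1450 + 300) = 0.657
RL = −20·log₁₀(0.657) = 3.65 dB
P_refl/P_inc = |Γ|² = 0.432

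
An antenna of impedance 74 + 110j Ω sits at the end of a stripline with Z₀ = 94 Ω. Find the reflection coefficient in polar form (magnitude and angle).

Γ ≈ 0.557 ∠ 67.1°

Γ = (Z_L − Z_0)/(Z_L + Z_0) = (-20 + j110)/(168 + j110)
|Γ| = 112/201 = 0.557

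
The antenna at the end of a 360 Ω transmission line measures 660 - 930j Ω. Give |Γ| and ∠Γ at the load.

Γ ≈ 0.708 ∠ -29.8°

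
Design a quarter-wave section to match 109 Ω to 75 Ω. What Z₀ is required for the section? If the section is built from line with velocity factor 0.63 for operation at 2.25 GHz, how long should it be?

Z_qwt ≈ 90.4 Ω; length ≈ 2.1 cm

Z_qwt = √(Z_0·R_L) = √(75 × 109) = √8175
λ = 0.63·c/f = 0.084 m, so l = λ/4 = 0.021 m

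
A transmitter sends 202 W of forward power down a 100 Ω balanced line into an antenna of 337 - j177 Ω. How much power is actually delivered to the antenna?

|Γ| = |(237 − j177)/(437 − j177)| = 0.627
|Γ|² = 0.394
P_refl = |Γ|²·P_inc = 79.5 W, P_del = (1 − |Γ|²)·P_inc = 122 W

P_delivered ≈ 122 W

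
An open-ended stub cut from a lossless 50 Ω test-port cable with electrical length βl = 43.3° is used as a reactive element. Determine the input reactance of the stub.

tan(βl) = 0.942
For an open-ended stub, Z_in = −jZ_0·cot(βl) = −jZ_0/tan(βl)

X_in ≈ -53.1 Ω (capacitive)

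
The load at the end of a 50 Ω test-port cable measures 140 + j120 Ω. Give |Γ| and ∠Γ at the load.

Γ = (Z_L − Z_0)/(Z_L + Z_0) = (90 + j120)/(190 + j120)
|Γ| = 150/225 = 0.667

Γ ≈ 0.667 ∠ 20.9°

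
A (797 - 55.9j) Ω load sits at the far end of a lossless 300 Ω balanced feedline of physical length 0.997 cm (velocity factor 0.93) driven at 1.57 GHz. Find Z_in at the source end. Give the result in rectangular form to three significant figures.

λ = v/f = 0.93·c / 1.57 GHz = 0.178 m
βl = 2π·l/λ = 2π × 0.0561 = 20.2°
tan(βl) = tan(20.2°) = 0.368
Z_in = Z_0·(Z_L + jZ_0·tanβl)/(Z_0 + jZ_L·tanβl)
     = 300·(797 + j54.5)/(321 + j293)

Z_in ≈ 432 − j344 Ω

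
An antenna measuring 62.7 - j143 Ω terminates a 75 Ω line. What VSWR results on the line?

Γ = (Z_L − Z_0)/(Z_L + Z_0) = (-12.3 − j143)/(137.7 − j143)
|Γ| = 144/199 = 0.723
VSWR = (1 + |Γ|)/(1 − |Γ|) = 1.72/0.277

VSWR ≈ 6.22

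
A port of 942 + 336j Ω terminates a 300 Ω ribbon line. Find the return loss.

Γ = (642 + j336)/(1242 + j336), |Γ| = 0.563
RL = −20·log₁₀|Γ| = −20·log₁₀(0.563)

RL ≈ 4.99 dB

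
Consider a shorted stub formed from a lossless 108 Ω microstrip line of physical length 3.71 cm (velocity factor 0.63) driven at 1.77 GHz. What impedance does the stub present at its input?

Z_in ≈ −j154 Ω

λ = v/f = 0.63·c / 1.77 GHz = 0.107 m
βl = 2π·l/λ = 2π × 0.347 = 125°
tan(βl) = -1.42
For a shorted stub, Z_in = jZ_0·tan(βl)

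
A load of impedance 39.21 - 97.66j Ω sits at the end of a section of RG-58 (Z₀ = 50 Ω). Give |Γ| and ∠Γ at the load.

Γ = (Z_L − Z_0)/(Z_L + Z_0) = (-10.79 − j97.66)/(89.21 − j97.66)
|Γ| = 98.3/132 = 0.743

Γ ≈ 0.743 ∠ -48.7°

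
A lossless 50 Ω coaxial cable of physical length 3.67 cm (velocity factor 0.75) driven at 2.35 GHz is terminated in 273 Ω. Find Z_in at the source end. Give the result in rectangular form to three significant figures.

Z_in ≈ 19.6 + j51.5 Ω

λ = v/f = 0.75·c / 2.35 GHz = 0.0957 m
βl = 2π·l/λ = 2π × 0.383 = 138°
tan(βl) = tan(138°) = -0.901
Z_in = Z_0·(Z_L + jZ_0·tanβl)/(Z_0 + jZ_L·tanβl)
     = 50·(273 − j45)/(50 − j246)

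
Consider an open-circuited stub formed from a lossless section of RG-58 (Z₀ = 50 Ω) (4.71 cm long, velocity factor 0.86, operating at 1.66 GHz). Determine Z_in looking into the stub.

λ = v/f = 0.86·c / 1.66 GHz = 0.155 m
βl = 2π·l/λ = 2π × 0.303 = 109°
tan(βl) = -2.89
For an open-circuited stub, Z_in = −jZ_0·cot(βl) = −jZ_0/tan(βl)

Z_in ≈ +j17.3 Ω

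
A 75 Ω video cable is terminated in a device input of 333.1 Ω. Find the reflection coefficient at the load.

Γ = (Z_L − Z_0)/(Z_L + Z_0) = (333.1 − 75)/(333.1 + 75) = 258.1/408.1

Γ = 0.632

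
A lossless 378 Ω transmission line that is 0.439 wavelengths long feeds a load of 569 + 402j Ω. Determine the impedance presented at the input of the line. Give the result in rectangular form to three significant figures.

βl = 2π × 0.439 = 158°
tan(βl) = tan(158°) = -0.403
Z_in = Z_0·(Z_L + jZ_0·tanβl)/(Z_0 + jZ_L·tanβl)
     = 378·(569 + j250)/(540 − j229)

Z_in ≈ 274 + j291 Ω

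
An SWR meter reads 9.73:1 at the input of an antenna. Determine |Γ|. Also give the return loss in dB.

|Γ| ≈ 0.814; return loss ≈ 1.79 dB

|Γ| = (S − 1)/(S + 1) = (9.73 − 1)/(9.73 + 1) = 8.73/10.7
RL = −20·log₁₀|Γ| = −20·log₁₀(0.814)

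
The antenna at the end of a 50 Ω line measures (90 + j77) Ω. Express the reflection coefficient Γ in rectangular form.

Γ ≈ 0.452 + j0.302

Γ = (Z_L − Z_0)/(Z_L + Z_0) = (40 + j77)/(140 + j77)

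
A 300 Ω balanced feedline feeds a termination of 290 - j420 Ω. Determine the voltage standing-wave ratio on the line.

Γ = (Z_L − Z_0)/(Z_L + Z_0) = (-10 − j420)/(590 − j420)
|Γ| = 420/724 = 0.58
VSWR = (1 + |Γ|)/(1 − |Γ|) = 1.58/0.42

VSWR ≈ 3.76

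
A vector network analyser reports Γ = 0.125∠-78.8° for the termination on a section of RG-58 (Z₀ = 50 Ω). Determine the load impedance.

Z_L = Z_0·(1 + Γ)/(1 − Γ) = 50·(1.02 − j0.123)/(0.976 + j0.123)

Z_L ≈ 50.9 − j12.7 Ω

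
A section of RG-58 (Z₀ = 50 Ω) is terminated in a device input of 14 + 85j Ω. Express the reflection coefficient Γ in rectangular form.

Γ = (Z_L − Z_0)/(Z_L + Z_0) = (-36 + j85)/(64 + j85)

Γ ≈ 0.435 + j0.751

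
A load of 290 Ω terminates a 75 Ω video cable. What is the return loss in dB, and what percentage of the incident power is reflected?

RL ≈ 4.6 dB; 34.7% of incident power reflected

Γ = (290 − 75)/(290 + 75) = 0.589
RL = −20·log₁₀(0.589) = 4.6 dB
P_refl/P_inc = |Γ|² = 0.347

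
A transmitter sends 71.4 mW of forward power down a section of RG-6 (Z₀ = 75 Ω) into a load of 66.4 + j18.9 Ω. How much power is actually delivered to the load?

P_delivered ≈ 69.9 mW

|Γ| = |(-8.6 + j18.9)/(141.4 + j18.9)| = 0.146
|Γ|² = 0.0212
P_refl = |Γ|²·P_inc = 1.51 mW, P_del = (1 − |Γ|²)·P_inc = 69.9 mW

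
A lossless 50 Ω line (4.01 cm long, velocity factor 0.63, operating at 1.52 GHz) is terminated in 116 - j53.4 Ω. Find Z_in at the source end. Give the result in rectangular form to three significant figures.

Z_in ≈ 25.2 + j30.8 Ω

λ = v/f = 0.63·c / 1.52 GHz = 0.124 m
βl = 2π·l/λ = 2π × 0.322 = 116°
tan(βl) = tan(116°) = -2.04
Z_in = Z_0·(Z_L + jZ_0·tanβl)/(Z_0 + jZ_L·tanβl)
     = 50·(116 − j155)/(-59 − j237)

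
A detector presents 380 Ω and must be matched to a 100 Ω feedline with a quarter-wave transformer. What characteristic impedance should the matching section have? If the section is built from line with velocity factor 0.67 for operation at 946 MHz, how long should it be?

Z_qwt = √(Z_0·R_L) = √(100 × 380) = √38000
λ = 0.67·c/f = 0.212 m, so l = λ/4 = 0.0531 m

Z_qwt ≈ 195 Ω; length ≈ 5.31 cm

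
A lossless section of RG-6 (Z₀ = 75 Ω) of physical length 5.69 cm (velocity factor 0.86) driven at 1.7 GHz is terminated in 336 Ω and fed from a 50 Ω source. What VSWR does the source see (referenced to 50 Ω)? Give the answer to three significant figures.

λ = v/f = 0.86·c / 1.7 GHz = 0.152 m
βl = 2π·l/λ = 2π × 0.375 = 135°
tan(βl) = -1
Z_in = Z_0·(Z_L + jZ_0·tanβl)/(Z_0 + jZ_L·tanβl) = 31.9 + j67.8 Ω
Γ_s = (Z_in − Z_s)/(Z_in + Z_s) = (-18.1 + j67.8)/(81.9 + j67.8), |Γ_s| = 0.66
VSWR = (1 + |Γ_s|)/(1 − |Γ_s|)

VSWR ≈ 4.89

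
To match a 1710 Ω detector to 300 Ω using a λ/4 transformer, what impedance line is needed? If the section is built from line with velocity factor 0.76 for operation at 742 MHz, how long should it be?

Z_qwt = √(Z_0·R_L) = √(300 × 1710) = √513000
λ = 0.76·c/f = 0.307 m, so l = λ/4 = 0.0768 m

Z_qwt ≈ 716 Ω; length ≈ 7.68 cm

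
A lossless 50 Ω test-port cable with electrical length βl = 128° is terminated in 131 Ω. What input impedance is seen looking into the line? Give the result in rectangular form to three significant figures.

tan(βl) = tan(128°) = -1.28
Z_in = Z_0·(Z_L + jZ_0·tanβl)/(Z_0 + jZ_L·tanβl)
     = 50·(131 − j64)/(50 − j168)

Z_in ≈ 28.2 + j30.6 Ω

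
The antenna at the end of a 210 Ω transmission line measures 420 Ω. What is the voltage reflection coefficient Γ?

Γ = 0.333

Γ = (Z_L − Z_0)/(Z_L + Z_0) = (420 − 210)/(420 + 210) = 210/630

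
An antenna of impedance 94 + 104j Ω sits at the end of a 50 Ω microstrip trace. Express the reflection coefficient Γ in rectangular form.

Γ = (Z_L − Z_0)/(Z_L + Z_0) = (44 + j104)/(144 + j104)

Γ ≈ 0.544 + j0.33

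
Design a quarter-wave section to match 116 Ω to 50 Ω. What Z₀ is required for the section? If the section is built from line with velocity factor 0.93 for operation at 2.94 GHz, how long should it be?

Z_qwt = √(Z_0·R_L) = √(50 × 116) = √5800
λ = 0.93·c/f = 0.0949 m, so l = λ/4 = 0.0237 m

Z_qwt ≈ 76.2 Ω; length ≈ 2.37 cm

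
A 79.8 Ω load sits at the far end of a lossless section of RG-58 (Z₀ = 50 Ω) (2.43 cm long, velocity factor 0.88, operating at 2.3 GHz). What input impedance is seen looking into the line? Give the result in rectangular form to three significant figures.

λ = v/f = 0.88·c / 2.3 GHz = 0.115 m
βl = 2π·l/λ = 2π × 0.212 = 76.2°
tan(βl) = tan(76.2°) = 4.08
Z_in = Z_0·(Z_L + jZ_0·tanβl)/(Z_0 + jZ_L·tanβl)
     = 50·(79.8 + j204)/(50 + j325)

Z_in ≈ 32.4 − j7.28 Ω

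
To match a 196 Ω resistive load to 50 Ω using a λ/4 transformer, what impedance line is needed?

Z_qwt = √(Z_0·R_L) = √(50 × 196) = √9800

Z_qwt ≈ 99 Ω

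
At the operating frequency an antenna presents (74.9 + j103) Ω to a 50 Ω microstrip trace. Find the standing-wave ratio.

VSWR ≈ 4.79

Γ = (Z_L − Z_0)/(Z_L + Z_0) = (24.9 + j103)/(124.9 + j103)
|Γ| = 106/162 = 0.655
VSWR = (1 + |Γ|)/(1 − |Γ|) = 1.65/0.345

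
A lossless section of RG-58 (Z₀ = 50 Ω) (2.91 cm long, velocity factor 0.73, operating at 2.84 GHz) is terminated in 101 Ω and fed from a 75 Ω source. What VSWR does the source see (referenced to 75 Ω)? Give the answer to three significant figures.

λ = v/f = 0.73·c / 2.84 GHz = 0.0771 m
βl = 2π·l/λ = 2π × 0.377 = 136°
tan(βl) = -0.971
Z_in = Z_0·(Z_L + jZ_0·tanβl)/(Z_0 + jZ_L·tanβl) = 40.5 + j30.9 Ω
Γ_s = (Z_in − Z_s)/(Z_in + Z_s) = (-34.5 + j30.9)/(115 + j30.9), |Γ_s| = 0.387
VSWR = (1 + |Γ_s|)/(1 − |Γ_s|)

VSWR ≈ 2.26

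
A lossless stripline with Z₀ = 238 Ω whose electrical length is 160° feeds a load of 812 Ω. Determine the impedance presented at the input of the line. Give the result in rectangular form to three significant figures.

tan(βl) = tan(160°) = -0.364
Z_in = Z_0·(Z_L + jZ_0·tanβl)/(Z_0 + jZ_L·tanβl)
     = 238·(812 − j86.6)/(238 − j296)

Z_in ≈ 362 + j363 Ω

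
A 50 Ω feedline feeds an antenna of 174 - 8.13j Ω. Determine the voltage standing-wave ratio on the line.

Γ = (Z_L − Z_0)/(Z_L + Z_0) = (124 − j8.13)/(224 − j8.13)
|Γ| = 124/224 = 0.554
VSWR = (1 + |Γ|)/(1 − |Γ|) = 1.55/0.446

VSWR ≈ 3.49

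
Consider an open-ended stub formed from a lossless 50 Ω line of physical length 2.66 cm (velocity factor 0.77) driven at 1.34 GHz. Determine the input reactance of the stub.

λ = v/f = 0.77·c / 1.34 GHz = 0.172 m
βl = 2π·l/λ = 2π × 0.154 = 55.5°
tan(βl) = 1.46
For an open-ended stub, Z_in = −jZ_0·cot(βl) = −jZ_0/tan(βl)

X_in ≈ -34.3 Ω (capacitive)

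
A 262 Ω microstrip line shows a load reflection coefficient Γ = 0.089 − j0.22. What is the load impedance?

Z_L = Z_0·(1 + Γ)/(1 − Γ) = 262·(1.09 − j0.22)/(0.911 + j0.22)

Z_L ≈ 281 − j131 Ω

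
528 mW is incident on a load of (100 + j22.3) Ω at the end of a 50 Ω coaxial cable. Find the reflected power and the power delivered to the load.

|Γ| = |(50 + j22.3)/(150 + j22.3)| = 0.361
|Γ|² = 0.13
P_refl = |Γ|²·P_inc = 68.8 mW, P_del = (1 − |Γ|²)·P_inc = 459 mW

P_reflected ≈ 68.8 mW; P_delivered ≈ 459 mW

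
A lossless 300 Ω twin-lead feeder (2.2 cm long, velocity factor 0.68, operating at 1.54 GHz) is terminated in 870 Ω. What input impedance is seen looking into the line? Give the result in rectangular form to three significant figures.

λ = v/f = 0.68·c / 1.54 GHz = 0.132 m
βl = 2π·l/λ = 2π × 0.166 = 59.8°
tan(βl) = tan(59.8°) = 1.72
Z_in = Z_0·(Z_L + jZ_0·tanβl)/(Z_0 + jZ_L·tanβl)
     = 300·(870 + j515)/(300 + j1490)

Z_in ≈ 133 − j148 Ω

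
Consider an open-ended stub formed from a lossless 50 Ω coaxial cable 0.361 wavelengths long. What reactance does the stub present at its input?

X_in ≈ 41.9 Ω (inductive)

βl = 2π × 0.361 = 130°
tan(βl) = -1.19
For an open-ended stub, Z_in = −jZ_0·cot(βl) = −jZ_0/tan(βl)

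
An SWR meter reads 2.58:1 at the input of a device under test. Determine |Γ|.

|Γ| = (S − 1)/(S + 1) = (2.58 − 1)/(2.58 + 1) = 1.58/3.58

|Γ| ≈ 0.441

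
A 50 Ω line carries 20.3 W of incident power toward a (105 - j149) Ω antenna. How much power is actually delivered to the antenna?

|Γ| = |(55 − j149)/(155 − j149)| = 0.739
|Γ|² = 0.546
P_refl = |Γ|²·P_inc = 11.1 W, P_del = (1 − |Γ|²)·P_inc = 9.22 W

P_delivered ≈ 9.22 W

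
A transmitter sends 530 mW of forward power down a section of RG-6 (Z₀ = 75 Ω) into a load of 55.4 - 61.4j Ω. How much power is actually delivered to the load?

P_delivered ≈ 424 mW

|Γ| = |(-19.6 − j61.4)/(130.4 − j61.4)| = 0.447
|Γ|² = 0.2
P_refl = |Γ|²·P_inc = 106 mW, P_del = (1 − |Γ|²)·P_inc = 424 mW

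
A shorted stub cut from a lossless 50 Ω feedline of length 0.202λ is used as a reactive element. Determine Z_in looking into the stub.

βl = 2π × 0.202 = 72.7°
tan(βl) = 3.21
For a shorted stub, Z_in = jZ_0·tan(βl)

Z_in ≈ +j161 Ω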